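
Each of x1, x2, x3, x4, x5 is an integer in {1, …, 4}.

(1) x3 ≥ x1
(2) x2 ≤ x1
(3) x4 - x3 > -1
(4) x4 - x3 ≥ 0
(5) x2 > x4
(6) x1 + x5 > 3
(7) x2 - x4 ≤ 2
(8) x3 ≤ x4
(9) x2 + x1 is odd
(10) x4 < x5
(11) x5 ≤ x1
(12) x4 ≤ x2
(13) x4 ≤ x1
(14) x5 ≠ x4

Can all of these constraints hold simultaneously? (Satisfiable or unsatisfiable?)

Unsatisfiable

Constraints 1, 2, 5, and 8 give x2 ≤ x1, x1 ≤ x3, x3 ≤ x4, x4 < x2. Chaining: x2 ≤ x1 ≤ x3 ≤ x4 < x2, which forces x2 < x2 — impossible.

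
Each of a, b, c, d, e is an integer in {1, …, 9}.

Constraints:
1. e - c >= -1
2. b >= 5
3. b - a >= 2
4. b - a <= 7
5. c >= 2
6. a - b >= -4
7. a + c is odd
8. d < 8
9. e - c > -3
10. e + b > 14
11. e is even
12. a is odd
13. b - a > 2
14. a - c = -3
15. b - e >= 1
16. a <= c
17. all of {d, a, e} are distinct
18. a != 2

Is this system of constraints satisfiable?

Satisfiable

Try a = 5, b = 9, c = 8, d = 3, e = 8.
Check constraint 1: e - c = 0; constraint 3: b - a = 4. The remaining constraints are straightforward to verify.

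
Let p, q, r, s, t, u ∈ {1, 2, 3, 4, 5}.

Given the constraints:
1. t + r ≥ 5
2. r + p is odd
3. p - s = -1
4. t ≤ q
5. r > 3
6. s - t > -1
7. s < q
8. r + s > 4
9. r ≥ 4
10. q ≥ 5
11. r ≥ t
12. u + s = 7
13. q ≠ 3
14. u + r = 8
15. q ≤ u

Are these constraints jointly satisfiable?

Unsatisfiable

From constraints 10 and 15: u ≥ q ≥ 5. From constraint 9: r ≥ 4. Hence u + r ≥ 9. But constraint 14 requires u + r = 8, and 8 < 9. Contradiction.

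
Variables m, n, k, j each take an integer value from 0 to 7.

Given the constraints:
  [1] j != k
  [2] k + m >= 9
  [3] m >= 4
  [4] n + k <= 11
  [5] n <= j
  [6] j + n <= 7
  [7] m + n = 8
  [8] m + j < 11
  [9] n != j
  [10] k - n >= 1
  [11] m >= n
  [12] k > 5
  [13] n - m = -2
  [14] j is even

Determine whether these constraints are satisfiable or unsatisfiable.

Setting (m, n, k, j) = (5, 3, 6, 4) satisfies everything: constraint 2: k + m = 11; constraint 4: n + k = 9; constraint 6: j + n = 7, and the others follow.

Satisfiable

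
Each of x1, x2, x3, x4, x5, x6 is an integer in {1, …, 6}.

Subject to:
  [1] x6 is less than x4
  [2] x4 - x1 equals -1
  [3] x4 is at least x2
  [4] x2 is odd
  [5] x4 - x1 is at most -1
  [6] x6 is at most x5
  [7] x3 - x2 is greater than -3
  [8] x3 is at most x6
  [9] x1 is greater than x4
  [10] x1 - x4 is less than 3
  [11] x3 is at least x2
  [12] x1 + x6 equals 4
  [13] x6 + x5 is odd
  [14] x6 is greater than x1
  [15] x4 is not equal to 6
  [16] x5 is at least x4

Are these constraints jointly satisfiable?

Unsatisfiable

Constraints 1, 9, and 14 give x4 < x1, x1 < x6, x6 < x4. Chaining: x4 < x1 < x6 < x4, which forces x4 < x4 — impossible.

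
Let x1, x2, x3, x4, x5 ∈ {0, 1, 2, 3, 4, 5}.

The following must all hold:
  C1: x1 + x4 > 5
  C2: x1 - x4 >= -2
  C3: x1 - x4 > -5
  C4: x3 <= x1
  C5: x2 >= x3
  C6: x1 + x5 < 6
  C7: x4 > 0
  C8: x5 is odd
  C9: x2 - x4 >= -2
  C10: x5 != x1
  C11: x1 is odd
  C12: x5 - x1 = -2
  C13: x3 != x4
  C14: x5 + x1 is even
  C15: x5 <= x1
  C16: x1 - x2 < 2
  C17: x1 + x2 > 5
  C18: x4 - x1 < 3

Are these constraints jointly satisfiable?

Satisfiable

Setting (x1, x2, x3, x4, x5) = (3, 3, 3, 5, 1) satisfies everything: constraint 1: x1 + x4 = 8; constraint 2: x1 - x4 = -2, and the others follow.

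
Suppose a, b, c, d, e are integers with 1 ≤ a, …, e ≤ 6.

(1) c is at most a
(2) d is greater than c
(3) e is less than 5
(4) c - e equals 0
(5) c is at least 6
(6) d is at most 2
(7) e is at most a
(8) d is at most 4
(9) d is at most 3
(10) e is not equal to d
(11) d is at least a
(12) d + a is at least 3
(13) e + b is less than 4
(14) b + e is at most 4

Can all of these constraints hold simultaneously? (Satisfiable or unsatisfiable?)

Unsatisfiable

From constraints 1 and 5: a ≥ c and c ≥ 6, so a ≥ 6. From constraints 8 and 11: a ≤ d and d ≤ 4, so a ≤ 4. But 4 < 6, so no value of a works.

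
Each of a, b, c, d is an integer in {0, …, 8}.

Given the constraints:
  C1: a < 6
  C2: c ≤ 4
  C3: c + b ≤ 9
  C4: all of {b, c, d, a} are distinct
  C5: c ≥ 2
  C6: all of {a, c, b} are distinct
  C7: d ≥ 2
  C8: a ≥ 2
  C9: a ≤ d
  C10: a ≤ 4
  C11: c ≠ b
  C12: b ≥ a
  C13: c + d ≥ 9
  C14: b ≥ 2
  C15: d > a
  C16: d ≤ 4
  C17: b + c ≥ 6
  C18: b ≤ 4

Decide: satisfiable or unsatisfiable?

Unsatisfiable

Constraints 2, 5, 7, 8, 10, 14, 16, and 18 confine each of b, c, d, a to the 3 values {2, …, 4}.
Constraint 4 requires all 4 of them to be distinct, but only 3 values are available — impossible by the pigeonhole principle.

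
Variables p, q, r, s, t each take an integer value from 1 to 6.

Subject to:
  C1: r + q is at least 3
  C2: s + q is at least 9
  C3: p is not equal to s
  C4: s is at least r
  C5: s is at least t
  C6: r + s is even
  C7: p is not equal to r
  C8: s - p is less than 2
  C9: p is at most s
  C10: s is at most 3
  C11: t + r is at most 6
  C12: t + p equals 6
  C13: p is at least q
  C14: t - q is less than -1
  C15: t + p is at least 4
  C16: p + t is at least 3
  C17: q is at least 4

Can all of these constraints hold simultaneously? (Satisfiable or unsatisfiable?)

Unsatisfiable

From constraints 13 and 17: p ≥ q and q ≥ 4, so p ≥ 4. From constraints 9 and 10: p ≤ s and s ≤ 3, so p ≤ 3. But 3 < 4, so no value of p works.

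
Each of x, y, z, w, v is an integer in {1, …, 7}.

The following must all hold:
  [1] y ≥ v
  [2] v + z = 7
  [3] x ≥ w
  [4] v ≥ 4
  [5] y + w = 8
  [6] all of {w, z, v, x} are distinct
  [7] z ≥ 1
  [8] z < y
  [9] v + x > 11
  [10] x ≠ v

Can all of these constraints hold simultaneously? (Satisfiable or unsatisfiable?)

Try x = 7, y = 5, z = 2, w = 3, v = 5.
Check constraint 2: v + z = 7; constraint 5: y + w = 8; constraint 9: v + x = 12. The remaining constraints are straightforward to verify.

Satisfiable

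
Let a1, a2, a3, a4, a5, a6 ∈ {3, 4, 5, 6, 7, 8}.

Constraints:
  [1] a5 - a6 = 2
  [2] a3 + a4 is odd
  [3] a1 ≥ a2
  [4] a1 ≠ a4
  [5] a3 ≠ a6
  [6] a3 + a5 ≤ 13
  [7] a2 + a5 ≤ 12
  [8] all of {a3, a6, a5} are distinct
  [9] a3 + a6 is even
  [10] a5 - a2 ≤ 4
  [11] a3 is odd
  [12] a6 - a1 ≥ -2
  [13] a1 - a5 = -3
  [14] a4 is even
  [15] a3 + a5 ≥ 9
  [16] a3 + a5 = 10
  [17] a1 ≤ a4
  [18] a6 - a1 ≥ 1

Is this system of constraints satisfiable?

One satisfying assignment is a1 = 4, a2 = 3, a3 = 3, a4 = 6, a5 = 7, a6 = 5.
For the less obvious constraints — constraint 1: a5 - a6 = 2; constraint 6: a3 + a5 = 10; constraint 7: a2 + a5 = 10 — and the others hold by inspection.

Satisfiable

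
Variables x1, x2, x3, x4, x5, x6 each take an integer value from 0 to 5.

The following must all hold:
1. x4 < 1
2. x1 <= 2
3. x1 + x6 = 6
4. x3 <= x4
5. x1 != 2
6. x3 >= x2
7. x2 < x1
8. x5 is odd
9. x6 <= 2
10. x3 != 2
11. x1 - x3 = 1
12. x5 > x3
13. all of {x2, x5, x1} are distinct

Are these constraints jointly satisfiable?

Unsatisfiable

From constraint 2: x1 ≤ 2. From constraint 9: x6 ≤ 2. Hence x1 + x6 ≤ 4. But constraint 3 requires x1 + x6 = 6, and 6 > 4. Contradiction.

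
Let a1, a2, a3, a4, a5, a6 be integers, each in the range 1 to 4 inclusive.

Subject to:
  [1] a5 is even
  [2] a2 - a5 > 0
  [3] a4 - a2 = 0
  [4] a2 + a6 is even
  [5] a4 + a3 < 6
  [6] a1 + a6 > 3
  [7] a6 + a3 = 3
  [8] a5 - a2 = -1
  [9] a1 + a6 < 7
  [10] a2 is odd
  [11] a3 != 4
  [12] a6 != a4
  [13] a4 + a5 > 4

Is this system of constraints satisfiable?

Satisfiable

Setting (a1, a2, a3, a4, a5, a6) = (3, 3, 2, 3, 2, 1) satisfies everything: constraint 2: a2 - a5 = 1; constraint 3: a4 - a2 = 0; constraint 5: a4 + a3 = 5, and the others follow.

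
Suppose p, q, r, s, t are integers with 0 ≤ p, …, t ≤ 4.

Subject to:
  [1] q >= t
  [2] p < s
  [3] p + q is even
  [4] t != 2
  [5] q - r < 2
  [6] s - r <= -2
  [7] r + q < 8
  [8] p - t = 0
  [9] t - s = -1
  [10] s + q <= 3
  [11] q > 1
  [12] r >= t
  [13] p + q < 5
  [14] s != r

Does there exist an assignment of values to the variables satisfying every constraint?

Setting (p, q, r, s, t) = (0, 2, 3, 1, 0) satisfies everything: constraint 5: q - r = -1; constraint 6: s - r = -2, and the others follow.

Satisfiable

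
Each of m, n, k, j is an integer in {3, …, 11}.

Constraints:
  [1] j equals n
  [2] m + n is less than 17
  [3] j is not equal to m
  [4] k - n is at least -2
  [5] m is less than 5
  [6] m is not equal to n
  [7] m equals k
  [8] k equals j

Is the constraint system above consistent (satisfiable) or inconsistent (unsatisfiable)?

Unsatisfiable

From constraints 1, 7, and 8, m = k = j = n, so m = n. But constraint 6 says m ≠ n. Contradiction.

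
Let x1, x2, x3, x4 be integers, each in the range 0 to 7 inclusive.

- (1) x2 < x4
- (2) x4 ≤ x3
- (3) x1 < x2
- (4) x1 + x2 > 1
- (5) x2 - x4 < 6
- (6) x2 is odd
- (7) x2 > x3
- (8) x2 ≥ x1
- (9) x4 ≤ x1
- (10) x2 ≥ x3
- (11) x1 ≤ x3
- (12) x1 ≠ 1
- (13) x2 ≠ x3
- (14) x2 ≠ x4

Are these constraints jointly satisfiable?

Constraints 1, 9, 10, and 11 give x4 ≤ x1, x1 ≤ x3, x3 ≤ x2, x2 < x4. Chaining: x4 ≤ x1 ≤ x3 ≤ x2 < x4, which forces x4 < x4 — impossible.

Unsatisfiable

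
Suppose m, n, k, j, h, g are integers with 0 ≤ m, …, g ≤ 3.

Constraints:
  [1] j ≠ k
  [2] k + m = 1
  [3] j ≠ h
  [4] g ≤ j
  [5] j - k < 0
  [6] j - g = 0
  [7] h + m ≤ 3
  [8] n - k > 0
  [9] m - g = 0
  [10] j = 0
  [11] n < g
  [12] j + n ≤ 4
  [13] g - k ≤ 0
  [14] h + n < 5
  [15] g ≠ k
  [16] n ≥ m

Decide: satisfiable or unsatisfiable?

Unsatisfiable

Constraints 4, 5, 8, and 11 give n < g, g ≤ j, j < k, k < n. Chaining: n < g ≤ j < k < n, which forces n < n — impossible.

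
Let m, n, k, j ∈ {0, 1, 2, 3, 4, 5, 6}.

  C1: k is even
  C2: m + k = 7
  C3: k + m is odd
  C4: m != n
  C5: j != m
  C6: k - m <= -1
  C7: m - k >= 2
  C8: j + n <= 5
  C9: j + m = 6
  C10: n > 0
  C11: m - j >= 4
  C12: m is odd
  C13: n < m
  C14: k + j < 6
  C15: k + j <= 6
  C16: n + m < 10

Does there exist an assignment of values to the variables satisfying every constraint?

Satisfiable

Take m = 5, n = 3, k = 2, j = 1. Then constraint 2: m + k = 7; constraint 6: k - m = -3; constraint 7: m - k = 3, and every other listed constraint is also met.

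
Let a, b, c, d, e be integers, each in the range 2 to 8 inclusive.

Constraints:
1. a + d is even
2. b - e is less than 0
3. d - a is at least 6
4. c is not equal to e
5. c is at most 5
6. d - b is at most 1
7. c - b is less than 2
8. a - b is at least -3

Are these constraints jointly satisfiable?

Constraints 3, 6, and 8 give a − b ≥ -3, b − d ≥ -1, d − a ≥ 6.
Adding all 3 inequalities: the left sides telescope to 0, and the right sides sum to (-3) + (-1) + 6 = 2. So 0 ≥ 2, which is false.

Unsatisfiable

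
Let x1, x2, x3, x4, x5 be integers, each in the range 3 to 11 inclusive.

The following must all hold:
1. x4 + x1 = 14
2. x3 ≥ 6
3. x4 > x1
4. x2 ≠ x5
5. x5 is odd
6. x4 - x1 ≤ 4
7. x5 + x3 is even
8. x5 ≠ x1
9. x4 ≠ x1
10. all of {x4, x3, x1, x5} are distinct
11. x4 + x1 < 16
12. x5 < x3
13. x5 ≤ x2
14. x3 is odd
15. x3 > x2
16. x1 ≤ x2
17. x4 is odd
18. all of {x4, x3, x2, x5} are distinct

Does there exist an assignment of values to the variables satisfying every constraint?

Take x1 = 5, x2 = 6, x3 = 7, x4 = 9, x5 = 3. Then constraint 1: x4 + x1 = 14; constraint 6: x4 - x1 = 4; constraint 11: x4 + x1 = 14, and every other listed constraint is also met.

Satisfiable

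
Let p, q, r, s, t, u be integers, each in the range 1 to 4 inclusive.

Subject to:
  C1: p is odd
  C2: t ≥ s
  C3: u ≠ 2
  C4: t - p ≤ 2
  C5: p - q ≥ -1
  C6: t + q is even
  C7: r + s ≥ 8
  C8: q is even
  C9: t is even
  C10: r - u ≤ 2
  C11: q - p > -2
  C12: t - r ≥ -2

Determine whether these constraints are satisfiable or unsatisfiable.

One satisfying assignment is p = 3, q = 4, r = 4, s = 4, t = 4, u = 4.
For the less obvious constraints — constraint 4: t - p = 1; constraint 5: p - q = -1 — and the others hold by inspection.

Satisfiable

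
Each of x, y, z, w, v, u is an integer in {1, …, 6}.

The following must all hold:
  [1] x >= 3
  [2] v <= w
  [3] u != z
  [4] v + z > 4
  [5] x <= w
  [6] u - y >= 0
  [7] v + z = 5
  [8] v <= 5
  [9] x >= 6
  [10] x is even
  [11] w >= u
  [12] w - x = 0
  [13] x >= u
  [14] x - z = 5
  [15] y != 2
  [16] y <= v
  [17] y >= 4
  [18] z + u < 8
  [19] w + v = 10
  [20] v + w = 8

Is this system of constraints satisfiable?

From constraints 16 and 17: v ≥ y ≥ 4. From constraints 5 and 9: w ≥ x ≥ 6. Hence v + w ≥ 10. But constraint 20 requires v + w = 8, and 8 < 10. Contradiction.

Unsatisfiable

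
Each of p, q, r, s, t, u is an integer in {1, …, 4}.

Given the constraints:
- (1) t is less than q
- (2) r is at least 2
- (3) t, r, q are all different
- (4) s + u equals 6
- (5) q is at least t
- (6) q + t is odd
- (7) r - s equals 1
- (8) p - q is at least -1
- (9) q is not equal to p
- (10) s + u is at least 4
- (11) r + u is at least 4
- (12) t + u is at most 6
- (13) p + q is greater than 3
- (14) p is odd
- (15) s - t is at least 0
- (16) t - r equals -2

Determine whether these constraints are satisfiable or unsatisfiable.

One satisfying assignment is p = 3, q = 2, r = 3, s = 2, t = 1, u = 4.
For the less obvious constraints — constraint 4: s + u = 6; constraint 7: r - s = 1; constraint 8: p - q = 1 — and the others hold by inspection.

Satisfiable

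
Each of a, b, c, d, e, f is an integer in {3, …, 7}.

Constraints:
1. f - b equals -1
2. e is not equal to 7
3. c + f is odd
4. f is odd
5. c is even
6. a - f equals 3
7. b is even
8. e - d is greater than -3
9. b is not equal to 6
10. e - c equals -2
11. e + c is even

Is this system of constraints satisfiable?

Try a = 6, b = 4, c = 6, d = 6, e = 4, f = 3.
Check constraint 1: f - b = -1; constraint 6: a - f = 3; constraint 8: e - d = -2. The remaining constraints are straightforward to verify.

Satisfiable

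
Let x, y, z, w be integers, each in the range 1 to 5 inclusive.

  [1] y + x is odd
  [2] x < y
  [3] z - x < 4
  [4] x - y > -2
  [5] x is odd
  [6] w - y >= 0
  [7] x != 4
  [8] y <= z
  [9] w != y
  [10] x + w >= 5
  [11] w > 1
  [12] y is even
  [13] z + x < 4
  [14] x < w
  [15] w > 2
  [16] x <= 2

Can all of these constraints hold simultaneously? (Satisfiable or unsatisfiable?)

Satisfiable

Take x = 1, y = 2, z = 2, w = 5. Then constraint 3: z - x = 1; constraint 4: x - y = -1, and every other listed constraint is also met.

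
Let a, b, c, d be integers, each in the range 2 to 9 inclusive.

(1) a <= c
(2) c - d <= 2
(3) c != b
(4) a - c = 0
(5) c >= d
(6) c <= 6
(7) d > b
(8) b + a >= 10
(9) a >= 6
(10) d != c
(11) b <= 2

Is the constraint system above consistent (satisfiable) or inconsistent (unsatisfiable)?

Unsatisfiable

From constraint 11: b ≤ 2. From constraints 1 and 6: a ≤ c ≤ 6. Hence b + a ≤ 8. But constraint 8 requires b + a ≥ 10, and 10 > 8. Contradiction.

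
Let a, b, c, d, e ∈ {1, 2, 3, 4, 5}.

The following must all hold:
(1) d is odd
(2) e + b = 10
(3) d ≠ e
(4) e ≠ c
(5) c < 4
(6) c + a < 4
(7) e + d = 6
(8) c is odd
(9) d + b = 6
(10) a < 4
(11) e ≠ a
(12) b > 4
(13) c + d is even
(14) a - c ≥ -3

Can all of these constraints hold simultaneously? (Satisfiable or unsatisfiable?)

One satisfying assignment is a = 1, b = 5, c = 1, d = 1, e = 5.
For the less obvious constraints — constraint 2: e + b = 10; constraint 6: c + a = 2; constraint 7: e + d = 6 — and the others hold by inspection.

Satisfiable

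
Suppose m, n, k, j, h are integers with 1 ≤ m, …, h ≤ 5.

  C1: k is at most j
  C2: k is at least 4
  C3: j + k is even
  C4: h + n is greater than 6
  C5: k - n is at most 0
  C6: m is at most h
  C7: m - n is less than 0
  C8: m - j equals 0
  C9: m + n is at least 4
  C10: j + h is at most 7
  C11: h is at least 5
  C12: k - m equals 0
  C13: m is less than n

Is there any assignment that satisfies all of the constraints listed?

Unsatisfiable

From constraints 1 and 2: j ≥ k ≥ 4. From constraint 11: h ≥ 5. Hence j + h ≥ 9. But constraint 10 requires j + h ≤ 7, and 7 < 9. Contradiction.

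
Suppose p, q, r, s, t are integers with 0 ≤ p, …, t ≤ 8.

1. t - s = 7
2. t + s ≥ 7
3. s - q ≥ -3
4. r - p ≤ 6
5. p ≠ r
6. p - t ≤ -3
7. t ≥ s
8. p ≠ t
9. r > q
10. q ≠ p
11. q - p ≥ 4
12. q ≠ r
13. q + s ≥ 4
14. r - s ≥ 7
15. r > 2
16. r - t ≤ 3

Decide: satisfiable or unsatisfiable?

Unsatisfiable

Constraints 3, 4, 11, and 14 give r − s ≥ 7, s − q ≥ -3, q − p ≥ 4, p − r ≥ -6.
Adding all 4 inequalities: the left sides telescope to 0, and the right sides sum to 7 + (-3) + 4 + (-6) = 2. So 0 ≥ 2, which is false.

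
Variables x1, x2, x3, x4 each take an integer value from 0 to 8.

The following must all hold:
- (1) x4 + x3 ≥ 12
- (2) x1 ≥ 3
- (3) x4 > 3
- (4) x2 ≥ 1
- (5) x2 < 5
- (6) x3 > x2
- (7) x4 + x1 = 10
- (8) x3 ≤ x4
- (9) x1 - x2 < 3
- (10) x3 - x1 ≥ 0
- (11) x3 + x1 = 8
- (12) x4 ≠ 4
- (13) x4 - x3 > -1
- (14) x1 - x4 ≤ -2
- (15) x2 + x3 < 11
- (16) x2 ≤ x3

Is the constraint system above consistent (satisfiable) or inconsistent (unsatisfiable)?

Setting (x1, x2, x3, x4) = (3, 3, 5, 7) satisfies everything: constraint 1: x4 + x3 = 12; constraint 7: x4 + x1 = 10, and the others follow.

Satisfiable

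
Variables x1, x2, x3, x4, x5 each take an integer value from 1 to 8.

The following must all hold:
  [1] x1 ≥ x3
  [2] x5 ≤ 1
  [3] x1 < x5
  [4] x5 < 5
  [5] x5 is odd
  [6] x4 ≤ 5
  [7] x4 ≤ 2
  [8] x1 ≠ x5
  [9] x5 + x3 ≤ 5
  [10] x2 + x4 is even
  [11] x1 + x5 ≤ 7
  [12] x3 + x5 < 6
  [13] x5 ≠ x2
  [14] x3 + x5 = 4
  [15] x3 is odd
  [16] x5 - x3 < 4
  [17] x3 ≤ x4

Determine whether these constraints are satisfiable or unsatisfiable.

From constraints 7 and 17: x3 ≤ x4 ≤ 2. From constraint 2: x5 ≤ 1. Hence x3 + x5 ≤ 3. But constraint 14 requires x3 + x5 = 4, and 4 > 3. Contradiction.

Unsatisfiable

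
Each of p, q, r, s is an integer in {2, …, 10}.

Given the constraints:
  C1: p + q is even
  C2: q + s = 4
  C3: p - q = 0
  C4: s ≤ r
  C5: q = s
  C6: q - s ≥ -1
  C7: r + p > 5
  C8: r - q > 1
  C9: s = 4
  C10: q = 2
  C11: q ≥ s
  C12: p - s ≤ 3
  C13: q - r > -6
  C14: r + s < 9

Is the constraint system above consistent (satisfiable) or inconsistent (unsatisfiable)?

Constraint 10 fixes q = 2 and constraint 9 fixes s = 4, but constraint 5 requires q = s. Since 2 ≠ 4, contradiction.

Unsatisfiable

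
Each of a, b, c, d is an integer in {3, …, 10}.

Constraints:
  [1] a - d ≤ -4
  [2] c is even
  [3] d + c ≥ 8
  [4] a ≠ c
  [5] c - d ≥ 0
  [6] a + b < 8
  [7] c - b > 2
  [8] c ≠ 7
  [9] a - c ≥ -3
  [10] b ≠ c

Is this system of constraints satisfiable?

Unsatisfiable

Constraints 1, 5, and 9 give d − a ≥ 4, a − c ≥ -3, c − d ≥ 0.
Adding all 3 inequalities: the left sides telescope to 0, and the right sides sum to 4 + (-3) + 0 = 1. So 0 ≥ 1, which is false.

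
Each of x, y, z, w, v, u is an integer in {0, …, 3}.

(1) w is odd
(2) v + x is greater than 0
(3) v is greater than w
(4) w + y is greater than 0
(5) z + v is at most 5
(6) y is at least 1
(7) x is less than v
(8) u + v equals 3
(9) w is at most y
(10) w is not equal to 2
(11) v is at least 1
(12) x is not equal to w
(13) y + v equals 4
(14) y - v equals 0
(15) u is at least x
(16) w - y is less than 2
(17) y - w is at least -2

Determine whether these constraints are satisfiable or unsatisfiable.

Setting (x, y, z, w, v, u) = (0, 2, 1, 1, 2, 1) satisfies everything: constraint 2: v + x = 2; constraint 4: w + y = 3, and the others follow.

Satisfiable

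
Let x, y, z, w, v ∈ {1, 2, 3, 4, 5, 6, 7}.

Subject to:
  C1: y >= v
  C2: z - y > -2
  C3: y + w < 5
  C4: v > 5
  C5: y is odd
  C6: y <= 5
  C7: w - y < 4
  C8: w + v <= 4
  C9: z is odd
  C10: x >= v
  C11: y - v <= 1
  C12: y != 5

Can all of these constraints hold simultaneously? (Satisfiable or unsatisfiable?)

Unsatisfiable

From constraint 4: v ≥ 6. From constraints 1 and 6: v ≤ y and y ≤ 5, so v ≤ 5. But 5 < 6, so no value of v works.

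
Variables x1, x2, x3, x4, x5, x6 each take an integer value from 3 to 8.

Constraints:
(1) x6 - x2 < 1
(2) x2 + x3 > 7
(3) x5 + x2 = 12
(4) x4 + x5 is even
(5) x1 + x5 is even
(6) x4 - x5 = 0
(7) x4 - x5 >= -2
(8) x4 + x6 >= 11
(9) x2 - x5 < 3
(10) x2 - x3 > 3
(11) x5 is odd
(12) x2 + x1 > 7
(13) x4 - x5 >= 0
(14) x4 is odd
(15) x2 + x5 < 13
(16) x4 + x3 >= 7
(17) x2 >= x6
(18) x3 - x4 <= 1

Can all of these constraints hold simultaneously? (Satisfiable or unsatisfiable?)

One satisfying assignment is x1 = 3, x2 = 7, x3 = 3, x4 = 5, x5 = 5, x6 = 7.
For the less obvious constraints — constraint 1: x6 - x2 = 0; constraint 2: x2 + x3 = 10; constraint 3: x5 + x2 = 12 — and the others hold by inspection.

Satisfiable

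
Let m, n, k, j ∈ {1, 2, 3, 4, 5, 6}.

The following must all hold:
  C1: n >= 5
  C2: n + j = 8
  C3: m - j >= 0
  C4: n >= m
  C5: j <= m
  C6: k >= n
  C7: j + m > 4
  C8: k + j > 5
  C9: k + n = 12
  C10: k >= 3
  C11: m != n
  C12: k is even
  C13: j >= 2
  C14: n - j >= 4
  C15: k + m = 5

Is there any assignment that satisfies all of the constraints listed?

Unsatisfiable

From constraints 1 and 6: k ≥ n ≥ 5. From constraints 5 and 13: m ≥ j ≥ 2. Hence k + m ≥ 7. But constraint 15 requires k + m = 5, and 5 < 7. Contradiction.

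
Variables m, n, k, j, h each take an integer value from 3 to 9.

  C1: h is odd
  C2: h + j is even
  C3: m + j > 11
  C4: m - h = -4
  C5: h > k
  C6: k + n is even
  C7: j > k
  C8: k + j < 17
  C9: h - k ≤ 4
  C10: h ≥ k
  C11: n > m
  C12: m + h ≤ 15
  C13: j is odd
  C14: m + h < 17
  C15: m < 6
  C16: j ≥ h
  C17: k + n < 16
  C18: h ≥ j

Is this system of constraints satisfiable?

The assignment m = 5, n = 7, k = 7, j = 9, h = 9 works:
  constraint 3 holds since m + j = 14.
  constraint 4 holds since m - h = -4.
The rest check out directly.

Satisfiable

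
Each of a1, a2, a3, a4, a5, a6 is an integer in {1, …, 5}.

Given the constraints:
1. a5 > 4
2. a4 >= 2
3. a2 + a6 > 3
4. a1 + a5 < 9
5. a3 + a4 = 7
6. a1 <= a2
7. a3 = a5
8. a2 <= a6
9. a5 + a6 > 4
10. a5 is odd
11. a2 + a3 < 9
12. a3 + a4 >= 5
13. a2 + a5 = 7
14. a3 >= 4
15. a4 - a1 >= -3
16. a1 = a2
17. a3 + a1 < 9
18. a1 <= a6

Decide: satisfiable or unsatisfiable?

Satisfiable

Setting (a1, a2, a3, a4, a5, a6) = (2, 2, 5, 2, 5, 2) satisfies everything: constraint 3: a2 + a6 = 4; constraint 4: a1 + a5 = 7, and the others follow.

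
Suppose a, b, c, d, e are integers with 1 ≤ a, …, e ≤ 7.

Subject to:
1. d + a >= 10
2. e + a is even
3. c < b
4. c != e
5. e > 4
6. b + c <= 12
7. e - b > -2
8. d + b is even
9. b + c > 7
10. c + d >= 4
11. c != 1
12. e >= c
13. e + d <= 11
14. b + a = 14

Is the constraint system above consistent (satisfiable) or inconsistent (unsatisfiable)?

The assignment a = 7, b = 7, c = 2, d = 3, e = 7 works:
  constraint 1 holds since d + a = 10.
  constraint 6 holds since b + c = 9.
The rest check out directly.

Satisfiable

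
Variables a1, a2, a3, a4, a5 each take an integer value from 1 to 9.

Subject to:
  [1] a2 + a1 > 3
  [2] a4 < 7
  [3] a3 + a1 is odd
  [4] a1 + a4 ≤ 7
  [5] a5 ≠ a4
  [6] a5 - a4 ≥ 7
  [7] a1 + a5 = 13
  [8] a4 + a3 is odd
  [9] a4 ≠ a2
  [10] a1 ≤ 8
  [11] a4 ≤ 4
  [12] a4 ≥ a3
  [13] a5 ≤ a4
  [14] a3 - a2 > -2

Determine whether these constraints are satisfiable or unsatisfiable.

From constraint 10: a1 ≤ 8. From constraints 11 and 13: a5 ≤ a4 ≤ 4. Hence a1 + a5 ≤ 12. But constraint 7 requires a1 + a5 = 13, and 13 > 12. Contradiction.

Unsatisfiable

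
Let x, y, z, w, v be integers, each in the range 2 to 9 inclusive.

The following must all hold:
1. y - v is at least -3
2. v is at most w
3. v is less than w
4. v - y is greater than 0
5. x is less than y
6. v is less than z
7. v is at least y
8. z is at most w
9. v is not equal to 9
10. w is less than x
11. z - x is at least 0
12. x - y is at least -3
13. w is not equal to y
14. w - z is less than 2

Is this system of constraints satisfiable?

Unsatisfiable

Constraints 4, 5, 6, 8, and 10 give v < z, z ≤ w, w < x, x < y, y < v. Chaining: v < z ≤ w < x < y < v, which forces v < v — impossible.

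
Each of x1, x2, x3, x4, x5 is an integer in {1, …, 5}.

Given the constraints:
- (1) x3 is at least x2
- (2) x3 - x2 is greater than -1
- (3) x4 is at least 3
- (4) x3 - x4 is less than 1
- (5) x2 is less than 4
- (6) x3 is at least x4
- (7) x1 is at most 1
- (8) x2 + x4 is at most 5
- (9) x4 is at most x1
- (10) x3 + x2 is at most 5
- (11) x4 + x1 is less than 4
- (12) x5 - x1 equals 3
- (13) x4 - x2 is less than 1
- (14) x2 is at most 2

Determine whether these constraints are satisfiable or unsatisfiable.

From constraint 3: x4 ≥ 3. From constraints 7 and 9: x4 ≤ x1 and x1 ≤ 1, so x4 ≤ 1. But 1 < 3, so no value of x4 works.

Unsatisfiable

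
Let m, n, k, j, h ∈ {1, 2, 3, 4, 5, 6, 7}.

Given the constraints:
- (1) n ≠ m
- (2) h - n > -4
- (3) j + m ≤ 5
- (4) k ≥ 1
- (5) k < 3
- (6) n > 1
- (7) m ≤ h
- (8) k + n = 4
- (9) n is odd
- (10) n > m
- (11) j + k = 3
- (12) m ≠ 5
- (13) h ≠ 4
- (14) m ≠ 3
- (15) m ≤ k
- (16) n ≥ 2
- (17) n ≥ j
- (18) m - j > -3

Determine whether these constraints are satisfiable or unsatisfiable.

Try m = 1, n = 3, k = 1, j = 2, h = 1.
Check constraint 2: h - n = -2; constraint 3: j + m = 3; constraint 8: k + n = 4. The remaining constraints are straightforward to verify.

Satisfiable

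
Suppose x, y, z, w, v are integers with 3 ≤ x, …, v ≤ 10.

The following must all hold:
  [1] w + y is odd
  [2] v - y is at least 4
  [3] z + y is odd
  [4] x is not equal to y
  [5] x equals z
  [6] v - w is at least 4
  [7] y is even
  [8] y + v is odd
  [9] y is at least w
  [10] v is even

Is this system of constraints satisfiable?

Constraint 7 makes y even and constraint 10 makes v even, so y + v must be even. Constraint 8 says y + v is odd — contradiction.

Unsatisfiable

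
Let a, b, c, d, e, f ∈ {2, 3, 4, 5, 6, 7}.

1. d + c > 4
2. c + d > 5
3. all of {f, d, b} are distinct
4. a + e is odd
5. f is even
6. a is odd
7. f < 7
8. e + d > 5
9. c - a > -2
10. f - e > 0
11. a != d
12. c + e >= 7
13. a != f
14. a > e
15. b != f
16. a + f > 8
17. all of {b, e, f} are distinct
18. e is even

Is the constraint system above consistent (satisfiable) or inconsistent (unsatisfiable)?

Setting (a, b, c, d, e, f) = (5, 5, 4, 2, 4, 6) satisfies everything: constraint 1: d + c = 6; constraint 2: c + d = 6, and the others follow.

Satisfiable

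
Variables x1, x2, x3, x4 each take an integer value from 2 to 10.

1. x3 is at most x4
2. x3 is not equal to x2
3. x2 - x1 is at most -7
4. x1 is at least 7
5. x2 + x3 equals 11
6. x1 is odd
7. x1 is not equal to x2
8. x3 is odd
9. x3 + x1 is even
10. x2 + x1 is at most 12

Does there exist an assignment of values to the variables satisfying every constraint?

Setting (x1, x2, x3, x4) = (9, 2, 9, 9) satisfies everything: constraint 3: x2 - x1 = -7; constraint 5: x2 + x3 = 11, and the others follow.

Satisfiable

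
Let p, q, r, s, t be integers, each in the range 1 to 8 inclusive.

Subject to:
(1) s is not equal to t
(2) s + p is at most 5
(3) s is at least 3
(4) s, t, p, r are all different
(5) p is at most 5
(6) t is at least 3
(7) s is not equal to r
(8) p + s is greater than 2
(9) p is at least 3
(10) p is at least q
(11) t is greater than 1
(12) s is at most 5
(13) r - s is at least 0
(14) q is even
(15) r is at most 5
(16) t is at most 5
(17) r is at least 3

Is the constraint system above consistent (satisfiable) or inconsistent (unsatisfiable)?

Unsatisfiable

Constraints 3, 5, 6, 9, 12, 15, 16, and 17 confine each of s, t, p, r to the 3 values {3, …, 5}.
Constraint 4 requires all 4 of them to be distinct, but only 3 values are available — impossible by the pigeonhole principle.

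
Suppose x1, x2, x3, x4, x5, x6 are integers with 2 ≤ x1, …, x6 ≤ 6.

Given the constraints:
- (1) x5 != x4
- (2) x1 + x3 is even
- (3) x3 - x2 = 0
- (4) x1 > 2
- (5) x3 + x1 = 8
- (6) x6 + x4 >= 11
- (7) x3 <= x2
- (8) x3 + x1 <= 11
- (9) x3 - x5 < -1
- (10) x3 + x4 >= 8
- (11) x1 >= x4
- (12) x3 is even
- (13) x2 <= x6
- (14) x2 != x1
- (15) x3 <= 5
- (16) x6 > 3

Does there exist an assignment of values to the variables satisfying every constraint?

Satisfiable

Try x1 = 6, x2 = 2, x3 = 2, x4 = 6, x5 = 5, x6 = 5.
Check constraint 3: x3 - x2 = 0; constraint 5: x3 + x1 = 8; constraint 6: x6 + x4 = 11. The remaining constraints are straightforward to verify.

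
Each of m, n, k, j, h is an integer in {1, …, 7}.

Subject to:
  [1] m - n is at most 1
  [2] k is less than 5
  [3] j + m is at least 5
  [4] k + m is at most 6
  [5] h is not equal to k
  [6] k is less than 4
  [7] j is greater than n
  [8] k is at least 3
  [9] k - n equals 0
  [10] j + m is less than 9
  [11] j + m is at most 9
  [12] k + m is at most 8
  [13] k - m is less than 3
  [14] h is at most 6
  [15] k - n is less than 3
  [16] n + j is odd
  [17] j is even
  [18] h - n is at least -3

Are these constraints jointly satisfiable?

Satisfiable

One satisfying assignment is m = 3, n = 3, k = 3, j = 4, h = 1.
For the less obvious constraints — constraint 1: m - n = 0; constraint 3: j + m = 7; constraint 4: k + m = 6 — and the others hold by inspection.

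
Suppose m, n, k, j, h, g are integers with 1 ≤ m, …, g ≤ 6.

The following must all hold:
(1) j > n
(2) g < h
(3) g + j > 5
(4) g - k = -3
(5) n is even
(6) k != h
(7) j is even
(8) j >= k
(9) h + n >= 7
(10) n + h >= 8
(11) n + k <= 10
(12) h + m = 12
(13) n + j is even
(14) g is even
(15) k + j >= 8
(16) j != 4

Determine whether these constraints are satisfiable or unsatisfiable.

Try m = 6, n = 4, k = 5, j = 6, h = 6, g = 2.
Check constraint 3: g + j = 8; constraint 4: g - k = -3. The remaining constraints are straightforward to verify.

Satisfiable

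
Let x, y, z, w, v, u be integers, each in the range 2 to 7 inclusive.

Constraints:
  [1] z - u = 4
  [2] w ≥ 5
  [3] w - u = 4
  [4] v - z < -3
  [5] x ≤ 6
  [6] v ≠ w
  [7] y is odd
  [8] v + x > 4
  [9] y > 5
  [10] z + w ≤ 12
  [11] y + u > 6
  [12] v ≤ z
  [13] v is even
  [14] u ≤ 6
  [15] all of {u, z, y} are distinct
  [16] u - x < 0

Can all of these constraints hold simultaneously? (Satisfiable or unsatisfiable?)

Satisfiable

One satisfying assignment is x = 5, y = 7, z = 6, w = 6, v = 2, u = 2.
For the less obvious constraints — constraint 1: z - u = 4; constraint 3: w - u = 4 — and the others hold by inspection.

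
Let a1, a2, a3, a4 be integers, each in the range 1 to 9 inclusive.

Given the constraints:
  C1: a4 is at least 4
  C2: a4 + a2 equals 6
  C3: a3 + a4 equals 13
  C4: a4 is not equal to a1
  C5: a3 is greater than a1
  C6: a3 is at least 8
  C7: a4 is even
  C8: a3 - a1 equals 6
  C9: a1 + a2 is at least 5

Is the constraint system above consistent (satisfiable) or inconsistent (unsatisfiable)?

One satisfying assignment is a1 = 3, a2 = 2, a3 = 9, a4 = 4.
For the less obvious constraints — constraint 2: a4 + a2 = 6; constraint 3: a3 + a4 = 13 — and the others hold by inspection.

Satisfiable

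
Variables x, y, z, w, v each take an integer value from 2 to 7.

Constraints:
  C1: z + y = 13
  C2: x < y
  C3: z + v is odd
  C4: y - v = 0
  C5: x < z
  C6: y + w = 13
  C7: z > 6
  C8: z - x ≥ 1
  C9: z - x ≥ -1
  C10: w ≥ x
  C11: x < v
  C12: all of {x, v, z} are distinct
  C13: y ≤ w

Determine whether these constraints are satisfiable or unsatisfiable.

Take x = 5, y = 6, z = 7, w = 7, v = 6. Then constraint 1: z + y = 13; constraint 4: y - v = 0; constraint 6: y + w = 13, and every other listed constraint is also met.

Satisfiable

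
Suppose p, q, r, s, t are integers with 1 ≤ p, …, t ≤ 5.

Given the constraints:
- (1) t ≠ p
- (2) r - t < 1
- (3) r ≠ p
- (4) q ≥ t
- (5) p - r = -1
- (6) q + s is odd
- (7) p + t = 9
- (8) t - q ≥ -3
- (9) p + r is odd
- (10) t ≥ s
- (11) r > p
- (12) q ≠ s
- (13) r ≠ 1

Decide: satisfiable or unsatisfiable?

Try p = 4, q = 5, r = 5, s = 2, t = 5.
Check constraint 2: r - t = 0; constraint 5: p - r = -1; constraint 7: p + t = 9. The remaining constraints are straightforward to verify.

Satisfiable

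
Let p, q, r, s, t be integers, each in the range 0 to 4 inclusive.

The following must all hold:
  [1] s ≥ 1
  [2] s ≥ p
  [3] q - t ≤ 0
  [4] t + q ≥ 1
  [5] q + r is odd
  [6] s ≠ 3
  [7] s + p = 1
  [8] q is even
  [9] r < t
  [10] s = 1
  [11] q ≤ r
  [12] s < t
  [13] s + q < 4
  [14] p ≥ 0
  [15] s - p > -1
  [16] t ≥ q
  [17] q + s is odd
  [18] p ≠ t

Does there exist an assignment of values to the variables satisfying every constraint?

Satisfiable

One satisfying assignment is p = 0, q = 0, r = 1, s = 1, t = 2.
For the less obvious constraints — constraint 3: q - t = -2; constraint 4: t + q = 2 — and the others hold by inspection.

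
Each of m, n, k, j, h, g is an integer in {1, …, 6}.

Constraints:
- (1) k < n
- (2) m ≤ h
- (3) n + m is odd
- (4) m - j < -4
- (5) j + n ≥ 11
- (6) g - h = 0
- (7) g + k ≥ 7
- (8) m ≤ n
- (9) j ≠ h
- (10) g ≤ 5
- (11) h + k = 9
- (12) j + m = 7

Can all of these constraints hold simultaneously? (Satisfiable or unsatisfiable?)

Try m = 1, n = 6, k = 5, j = 6, h = 4, g = 4.
Check constraint 4: m - j = -5; constraint 5: j + n = 12; constraint 6: g - h = 0. The remaining constraints are straightforward to verify.

Satisfiable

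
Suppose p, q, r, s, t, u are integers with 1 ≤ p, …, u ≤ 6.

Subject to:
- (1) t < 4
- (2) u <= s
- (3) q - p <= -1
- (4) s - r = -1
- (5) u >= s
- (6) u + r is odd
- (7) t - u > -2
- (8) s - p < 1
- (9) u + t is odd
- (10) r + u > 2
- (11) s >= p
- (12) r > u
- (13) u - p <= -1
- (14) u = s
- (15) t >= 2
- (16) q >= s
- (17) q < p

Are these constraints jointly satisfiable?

Unsatisfiable

Constraints 5, 11, and 13 give u < p, p ≤ s, s ≤ u. Chaining: u < p ≤ s ≤ u, which forces u < u — impossible.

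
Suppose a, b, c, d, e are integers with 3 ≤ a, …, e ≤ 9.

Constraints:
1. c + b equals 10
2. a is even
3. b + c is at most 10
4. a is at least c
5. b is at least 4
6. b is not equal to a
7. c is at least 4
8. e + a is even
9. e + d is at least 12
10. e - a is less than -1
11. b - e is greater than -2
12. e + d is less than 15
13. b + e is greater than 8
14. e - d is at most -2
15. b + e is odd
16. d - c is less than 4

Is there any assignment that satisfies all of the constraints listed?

Satisfiable

Setting (a, b, c, d, e) = (8, 5, 5, 8, 4) satisfies everything: constraint 1: c + b = 10; constraint 3: b + c = 10; constraint 9: e + d = 12, and the others follow.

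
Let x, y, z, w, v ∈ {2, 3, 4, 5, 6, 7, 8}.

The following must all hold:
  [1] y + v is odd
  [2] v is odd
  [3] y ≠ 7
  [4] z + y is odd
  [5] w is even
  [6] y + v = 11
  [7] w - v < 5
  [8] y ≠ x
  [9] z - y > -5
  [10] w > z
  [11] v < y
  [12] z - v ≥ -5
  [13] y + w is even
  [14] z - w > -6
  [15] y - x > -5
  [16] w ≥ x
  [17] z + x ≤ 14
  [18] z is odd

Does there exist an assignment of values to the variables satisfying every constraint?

Setting (x, y, z, w, v) = (8, 6, 3, 8, 5) satisfies everything: constraint 6: y + v = 11; constraint 7: w - v = 3; constraint 9: z - y = -3, and the others follow.

Satisfiable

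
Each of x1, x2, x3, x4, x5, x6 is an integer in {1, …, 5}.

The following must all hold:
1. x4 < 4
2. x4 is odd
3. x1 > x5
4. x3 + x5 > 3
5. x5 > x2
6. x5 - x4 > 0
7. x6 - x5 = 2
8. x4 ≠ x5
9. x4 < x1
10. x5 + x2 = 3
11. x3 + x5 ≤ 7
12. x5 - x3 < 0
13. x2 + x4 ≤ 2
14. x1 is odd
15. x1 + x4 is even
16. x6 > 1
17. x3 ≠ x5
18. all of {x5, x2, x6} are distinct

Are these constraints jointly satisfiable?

Satisfiable

Try x1 = 5, x2 = 1, x3 = 3, x4 = 1, x5 = 2, x6 = 4.
Check constraint 4: x3 + x5 = 5; constraint 6: x5 - x4 = 1. The remaining constraints are straightforward to verify.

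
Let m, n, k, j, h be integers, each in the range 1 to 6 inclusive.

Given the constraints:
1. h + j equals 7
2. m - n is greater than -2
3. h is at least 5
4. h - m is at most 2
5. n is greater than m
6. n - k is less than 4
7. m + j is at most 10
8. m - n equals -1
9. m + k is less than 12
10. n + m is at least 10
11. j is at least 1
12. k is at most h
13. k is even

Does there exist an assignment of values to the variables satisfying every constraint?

One satisfying assignment is m = 5, n = 6, k = 4, j = 2, h = 5.
For the less obvious constraints — constraint 1: h + j = 7; constraint 2: m - n = -1 — and the others hold by inspection.

Satisfiable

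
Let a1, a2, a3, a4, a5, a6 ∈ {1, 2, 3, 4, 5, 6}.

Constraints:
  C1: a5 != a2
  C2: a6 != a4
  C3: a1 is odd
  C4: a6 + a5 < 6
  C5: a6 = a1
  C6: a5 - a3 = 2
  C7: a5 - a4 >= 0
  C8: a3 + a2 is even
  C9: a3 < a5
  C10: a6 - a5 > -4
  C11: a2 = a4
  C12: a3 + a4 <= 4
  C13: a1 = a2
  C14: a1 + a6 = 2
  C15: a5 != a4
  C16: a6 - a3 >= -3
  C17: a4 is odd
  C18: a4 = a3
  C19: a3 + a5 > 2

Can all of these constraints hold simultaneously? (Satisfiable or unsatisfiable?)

From constraints 5, 11, and 13, a6 = a1 = a2 = a4, so a6 = a4. But constraint 2 says a6 ≠ a4. Contradiction.

Unsatisfiable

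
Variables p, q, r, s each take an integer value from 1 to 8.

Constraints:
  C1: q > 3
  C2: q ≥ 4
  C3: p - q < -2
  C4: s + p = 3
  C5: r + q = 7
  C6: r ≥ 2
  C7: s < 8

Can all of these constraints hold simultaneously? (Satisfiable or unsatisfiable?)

Try p = 1, q = 5, r = 2, s = 2.
Check constraint 3: p - q = -4; constraint 4: s + p = 3; constraint 5: r + q = 7. The remaining constraints are straightforward to verify.

Satisfiable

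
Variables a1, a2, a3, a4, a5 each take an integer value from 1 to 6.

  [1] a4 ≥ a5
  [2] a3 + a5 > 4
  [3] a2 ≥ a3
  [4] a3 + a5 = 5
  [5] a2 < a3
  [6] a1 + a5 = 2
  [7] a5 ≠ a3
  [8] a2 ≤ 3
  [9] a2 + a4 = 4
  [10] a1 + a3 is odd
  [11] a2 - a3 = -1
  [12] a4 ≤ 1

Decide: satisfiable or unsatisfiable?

Unsatisfiable

From constraints 3 and 8: a3 ≤ a2 ≤ 3. From constraints 1 and 12: a5 ≤ a4 ≤ 1. Hence a3 + a5 ≤ 4. But constraint 4 requires a3 + a5 = 5, and 5 > 4. Contradiction.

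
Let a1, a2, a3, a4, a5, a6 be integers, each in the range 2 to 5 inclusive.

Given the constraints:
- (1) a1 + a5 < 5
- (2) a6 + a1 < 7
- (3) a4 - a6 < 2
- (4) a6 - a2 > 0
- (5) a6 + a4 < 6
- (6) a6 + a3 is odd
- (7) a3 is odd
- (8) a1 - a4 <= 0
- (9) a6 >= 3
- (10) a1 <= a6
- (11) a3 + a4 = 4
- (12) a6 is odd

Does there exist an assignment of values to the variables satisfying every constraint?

Unsatisfiable

Constraint 12 makes a6 odd and constraint 7 makes a3 odd, so a6 + a3 must be even. Constraint 6 says a6 + a3 is odd — contradiction.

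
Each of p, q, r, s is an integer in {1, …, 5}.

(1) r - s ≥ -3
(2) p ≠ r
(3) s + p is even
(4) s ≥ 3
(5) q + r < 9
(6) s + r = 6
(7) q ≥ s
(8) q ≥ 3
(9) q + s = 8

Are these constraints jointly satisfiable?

Satisfiable

The assignment p = 4, q = 4, r = 2, s = 4 works:
  constraint 1 holds since r - s = -2.
  constraint 5 holds since q + r = 6.
The rest check out directly.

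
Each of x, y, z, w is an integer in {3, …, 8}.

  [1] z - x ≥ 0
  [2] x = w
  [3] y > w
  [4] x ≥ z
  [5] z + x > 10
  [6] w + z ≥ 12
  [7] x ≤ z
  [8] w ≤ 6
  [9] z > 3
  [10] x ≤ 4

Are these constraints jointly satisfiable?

From constraint 8: w ≤ 6. From constraints 4 and 10: z ≤ x ≤ 4. Hence w + z ≤ 10. But constraint 6 requires w + z ≥ 12, and 12 > 10. Contradiction.

Unsatisfiable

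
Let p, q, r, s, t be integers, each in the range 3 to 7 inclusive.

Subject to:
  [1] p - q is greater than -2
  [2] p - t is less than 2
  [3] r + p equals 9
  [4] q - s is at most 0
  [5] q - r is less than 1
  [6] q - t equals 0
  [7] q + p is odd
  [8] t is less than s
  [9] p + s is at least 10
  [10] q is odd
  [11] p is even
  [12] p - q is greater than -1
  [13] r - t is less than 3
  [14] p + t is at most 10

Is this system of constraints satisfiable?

Satisfiable

One satisfying assignment is p = 4, q = 3, r = 5, s = 6, t = 3.
For the less obvious constraints — constraint 1: p - q = 1; constraint 2: p - t = 1 — and the others hold by inspection.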